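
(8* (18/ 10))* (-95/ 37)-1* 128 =-6104/ 37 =-164.97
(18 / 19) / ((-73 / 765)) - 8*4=-58154 / 1387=-41.93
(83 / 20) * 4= 83 / 5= 16.60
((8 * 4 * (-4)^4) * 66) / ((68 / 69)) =9326592 / 17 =548623.06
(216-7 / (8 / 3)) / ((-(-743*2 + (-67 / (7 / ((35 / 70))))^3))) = 195167 / 1459449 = 0.13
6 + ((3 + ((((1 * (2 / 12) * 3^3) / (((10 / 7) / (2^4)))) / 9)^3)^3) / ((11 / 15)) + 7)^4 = 1014324127037577556682425775383952905111407319364284726 / 340887345373630523681640625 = 2975540573164500354493959000.00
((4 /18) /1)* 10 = 20 /9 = 2.22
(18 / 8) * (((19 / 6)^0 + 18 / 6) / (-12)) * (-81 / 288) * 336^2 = 23814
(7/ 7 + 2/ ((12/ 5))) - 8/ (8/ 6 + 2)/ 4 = 37/ 30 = 1.23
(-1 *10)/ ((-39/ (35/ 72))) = 175/ 1404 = 0.12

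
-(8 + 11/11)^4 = -6561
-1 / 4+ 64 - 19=179 / 4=44.75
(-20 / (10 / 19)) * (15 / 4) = -285 / 2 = -142.50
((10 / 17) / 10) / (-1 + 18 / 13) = 13 / 85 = 0.15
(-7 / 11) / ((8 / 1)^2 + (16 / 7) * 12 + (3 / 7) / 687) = -11221 / 1612171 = -0.01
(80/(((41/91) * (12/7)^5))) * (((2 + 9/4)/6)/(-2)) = -4.25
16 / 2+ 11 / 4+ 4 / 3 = 145 / 12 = 12.08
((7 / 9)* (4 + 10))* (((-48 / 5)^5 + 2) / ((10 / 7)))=-87395617274 / 140625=-621479.95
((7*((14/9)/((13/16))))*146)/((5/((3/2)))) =114464/195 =586.99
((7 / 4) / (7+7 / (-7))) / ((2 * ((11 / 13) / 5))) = 455 / 528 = 0.86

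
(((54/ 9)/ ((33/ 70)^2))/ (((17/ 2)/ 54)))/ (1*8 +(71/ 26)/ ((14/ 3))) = 5136768/ 257125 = 19.98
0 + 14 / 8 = 7 / 4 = 1.75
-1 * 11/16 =-11/16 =-0.69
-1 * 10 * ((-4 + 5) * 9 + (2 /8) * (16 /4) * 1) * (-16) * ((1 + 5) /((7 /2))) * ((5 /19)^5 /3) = 20000000 /17332693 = 1.15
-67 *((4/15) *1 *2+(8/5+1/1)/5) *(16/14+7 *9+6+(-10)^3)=34452137/525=65623.12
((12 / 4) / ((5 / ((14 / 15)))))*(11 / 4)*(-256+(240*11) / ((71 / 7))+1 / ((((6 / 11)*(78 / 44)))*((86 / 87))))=19538827 / 2381340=8.20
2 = 2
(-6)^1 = -6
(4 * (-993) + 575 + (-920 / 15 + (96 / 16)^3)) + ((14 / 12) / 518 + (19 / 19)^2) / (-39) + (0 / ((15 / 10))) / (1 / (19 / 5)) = -56144689 / 17316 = -3242.36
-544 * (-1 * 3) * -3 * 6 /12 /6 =-408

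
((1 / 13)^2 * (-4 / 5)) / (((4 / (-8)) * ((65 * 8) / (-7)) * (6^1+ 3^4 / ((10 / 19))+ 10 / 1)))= -14 / 18663515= -0.00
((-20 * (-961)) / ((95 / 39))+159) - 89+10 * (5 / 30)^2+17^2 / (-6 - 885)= 269518795 / 33858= 7960.27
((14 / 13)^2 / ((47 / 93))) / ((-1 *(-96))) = 0.02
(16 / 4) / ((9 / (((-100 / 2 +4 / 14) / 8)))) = -58 / 21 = -2.76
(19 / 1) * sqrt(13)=19 * sqrt(13)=68.51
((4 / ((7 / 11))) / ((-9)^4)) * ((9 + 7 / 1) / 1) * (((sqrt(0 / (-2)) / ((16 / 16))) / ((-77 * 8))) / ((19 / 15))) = 0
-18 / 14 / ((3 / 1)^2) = -1 / 7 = -0.14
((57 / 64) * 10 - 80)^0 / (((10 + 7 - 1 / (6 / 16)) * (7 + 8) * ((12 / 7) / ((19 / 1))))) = 133 / 2580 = 0.05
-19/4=-4.75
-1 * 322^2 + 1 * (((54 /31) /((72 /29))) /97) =-1247111065 /12028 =-103683.99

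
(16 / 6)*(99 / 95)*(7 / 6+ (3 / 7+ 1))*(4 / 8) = 2398 / 665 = 3.61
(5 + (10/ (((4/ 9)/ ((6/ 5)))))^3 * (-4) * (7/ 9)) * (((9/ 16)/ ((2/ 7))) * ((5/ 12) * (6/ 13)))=-19287765/ 832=-23182.41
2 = 2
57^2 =3249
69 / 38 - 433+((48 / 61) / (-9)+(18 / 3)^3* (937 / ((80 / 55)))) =482305895 / 3477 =138713.23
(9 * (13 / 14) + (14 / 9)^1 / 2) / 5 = 1151 / 630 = 1.83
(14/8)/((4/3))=21/16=1.31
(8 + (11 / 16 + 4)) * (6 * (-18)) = -5481 / 4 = -1370.25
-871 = -871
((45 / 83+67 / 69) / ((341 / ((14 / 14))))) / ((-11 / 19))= -164654 / 21481977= -0.01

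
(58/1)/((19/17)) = 986/19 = 51.89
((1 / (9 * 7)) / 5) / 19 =1 / 5985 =0.00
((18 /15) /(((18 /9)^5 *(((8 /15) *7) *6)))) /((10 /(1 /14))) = 3 /250880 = 0.00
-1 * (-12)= 12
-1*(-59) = 59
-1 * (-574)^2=-329476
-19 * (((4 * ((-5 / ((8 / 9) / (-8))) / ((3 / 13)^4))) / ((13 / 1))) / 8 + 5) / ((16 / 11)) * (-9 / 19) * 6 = 365475 / 16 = 22842.19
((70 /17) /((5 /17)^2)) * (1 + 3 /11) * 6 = 19992 /55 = 363.49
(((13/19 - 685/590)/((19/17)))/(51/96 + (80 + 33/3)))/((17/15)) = -256560/62384771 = -0.00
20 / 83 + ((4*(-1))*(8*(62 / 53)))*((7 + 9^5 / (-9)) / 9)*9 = 1079261348 / 4399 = 245342.43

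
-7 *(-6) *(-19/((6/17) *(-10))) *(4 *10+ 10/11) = 101745/11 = 9249.55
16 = 16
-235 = -235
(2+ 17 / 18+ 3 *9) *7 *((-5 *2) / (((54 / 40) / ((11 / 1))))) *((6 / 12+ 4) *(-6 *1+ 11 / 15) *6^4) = 524597920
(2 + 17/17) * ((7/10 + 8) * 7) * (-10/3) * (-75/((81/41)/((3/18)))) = 208075/54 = 3853.24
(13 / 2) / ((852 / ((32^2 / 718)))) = 832 / 76467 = 0.01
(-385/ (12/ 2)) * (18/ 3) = -385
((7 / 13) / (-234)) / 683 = -0.00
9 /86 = 0.10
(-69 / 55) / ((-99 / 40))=184 / 363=0.51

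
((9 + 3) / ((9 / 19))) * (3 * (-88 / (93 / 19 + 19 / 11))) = -174724 / 173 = -1009.97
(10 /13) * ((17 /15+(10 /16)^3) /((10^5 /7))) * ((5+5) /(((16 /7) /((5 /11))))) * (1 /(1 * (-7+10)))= 518371 /10543104000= 0.00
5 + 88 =93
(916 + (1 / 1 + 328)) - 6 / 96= 19919 / 16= 1244.94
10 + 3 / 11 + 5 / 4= 507 / 44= 11.52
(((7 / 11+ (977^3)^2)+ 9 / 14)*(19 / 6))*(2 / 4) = 848243322272735102319 / 616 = 1377018380312881659.61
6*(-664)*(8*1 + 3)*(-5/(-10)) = -21912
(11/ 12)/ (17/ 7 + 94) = 77/ 8100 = 0.01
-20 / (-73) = 20 / 73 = 0.27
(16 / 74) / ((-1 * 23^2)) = -8 / 19573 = -0.00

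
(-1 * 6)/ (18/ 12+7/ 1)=-12/ 17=-0.71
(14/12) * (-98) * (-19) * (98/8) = 26611.08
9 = 9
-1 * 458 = -458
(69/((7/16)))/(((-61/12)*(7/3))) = -39744/2989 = -13.30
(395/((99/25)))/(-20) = -1975/396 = -4.99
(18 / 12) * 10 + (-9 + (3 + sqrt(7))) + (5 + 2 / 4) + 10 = 27.15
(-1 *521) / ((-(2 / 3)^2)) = 4689 / 4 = 1172.25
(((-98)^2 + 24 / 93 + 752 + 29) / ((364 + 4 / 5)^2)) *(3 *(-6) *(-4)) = 8048575 / 1432448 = 5.62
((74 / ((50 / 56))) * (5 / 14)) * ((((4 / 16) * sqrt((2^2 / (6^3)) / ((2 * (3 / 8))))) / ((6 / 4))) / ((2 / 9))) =37 * sqrt(2) / 15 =3.49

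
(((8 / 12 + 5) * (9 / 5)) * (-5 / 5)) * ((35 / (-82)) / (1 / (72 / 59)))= 12852 / 2419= 5.31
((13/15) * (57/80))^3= 0.24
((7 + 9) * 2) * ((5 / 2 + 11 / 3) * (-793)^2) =372278608 / 3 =124092869.33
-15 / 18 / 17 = -5 / 102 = -0.05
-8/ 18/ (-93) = 4/ 837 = 0.00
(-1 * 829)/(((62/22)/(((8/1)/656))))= -9119/2542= -3.59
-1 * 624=-624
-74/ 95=-0.78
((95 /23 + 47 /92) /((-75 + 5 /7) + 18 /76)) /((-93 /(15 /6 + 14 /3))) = 2442013 /505582596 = 0.00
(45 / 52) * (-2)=-45 / 26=-1.73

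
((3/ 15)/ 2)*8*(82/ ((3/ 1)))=328/ 15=21.87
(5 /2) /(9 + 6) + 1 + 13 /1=85 /6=14.17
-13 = -13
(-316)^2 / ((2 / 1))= 49928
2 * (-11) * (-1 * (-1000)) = -22000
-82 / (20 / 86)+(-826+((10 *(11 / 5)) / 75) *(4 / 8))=-88384 / 75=-1178.45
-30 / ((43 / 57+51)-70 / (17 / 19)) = 2907 / 2566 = 1.13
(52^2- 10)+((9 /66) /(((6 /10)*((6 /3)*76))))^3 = 100738712887421 /37393731584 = 2694.00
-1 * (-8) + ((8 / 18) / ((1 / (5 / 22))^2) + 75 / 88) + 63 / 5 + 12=33.48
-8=-8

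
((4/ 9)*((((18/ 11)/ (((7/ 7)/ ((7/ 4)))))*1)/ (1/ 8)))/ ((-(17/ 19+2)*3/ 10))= -4256/ 363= -11.72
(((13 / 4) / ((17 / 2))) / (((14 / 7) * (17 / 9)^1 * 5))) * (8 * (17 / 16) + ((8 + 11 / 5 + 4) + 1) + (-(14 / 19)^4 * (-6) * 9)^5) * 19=44949560049529164846889369855234209 / 114352656097166125451365986200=393078.41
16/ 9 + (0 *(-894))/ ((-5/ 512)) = 16/ 9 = 1.78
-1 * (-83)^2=-6889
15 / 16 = 0.94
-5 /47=-0.11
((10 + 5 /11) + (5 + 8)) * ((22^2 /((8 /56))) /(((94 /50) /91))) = 180780600 /47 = 3846395.74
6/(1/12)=72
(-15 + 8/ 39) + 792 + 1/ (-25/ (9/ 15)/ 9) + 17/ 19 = 72051493/ 92625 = 777.88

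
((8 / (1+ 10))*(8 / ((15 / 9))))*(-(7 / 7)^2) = -192 / 55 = -3.49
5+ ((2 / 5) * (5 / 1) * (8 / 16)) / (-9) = 44 / 9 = 4.89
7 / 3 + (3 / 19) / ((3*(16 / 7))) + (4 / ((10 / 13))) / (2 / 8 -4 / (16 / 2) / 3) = 64.76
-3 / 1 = -3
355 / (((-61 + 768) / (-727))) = -258085 / 707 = -365.04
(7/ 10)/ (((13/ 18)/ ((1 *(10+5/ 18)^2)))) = 47915/ 468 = 102.38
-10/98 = -5/49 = -0.10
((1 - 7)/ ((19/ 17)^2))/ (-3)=578/ 361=1.60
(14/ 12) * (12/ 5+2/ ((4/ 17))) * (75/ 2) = 476.88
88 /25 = 3.52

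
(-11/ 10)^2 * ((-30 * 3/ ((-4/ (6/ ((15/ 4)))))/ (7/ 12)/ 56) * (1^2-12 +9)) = -3267/ 1225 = -2.67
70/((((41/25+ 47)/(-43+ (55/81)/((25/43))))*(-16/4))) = 15.05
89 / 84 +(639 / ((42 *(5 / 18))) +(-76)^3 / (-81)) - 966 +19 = 51350783 / 11340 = 4528.29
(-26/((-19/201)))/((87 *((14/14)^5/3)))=5226/551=9.48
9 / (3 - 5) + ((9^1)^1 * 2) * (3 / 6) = 9 / 2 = 4.50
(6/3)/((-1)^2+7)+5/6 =13/12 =1.08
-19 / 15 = -1.27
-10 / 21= -0.48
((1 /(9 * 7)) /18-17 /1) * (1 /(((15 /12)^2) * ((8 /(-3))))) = 4.08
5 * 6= 30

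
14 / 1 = 14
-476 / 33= -14.42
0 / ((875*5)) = 0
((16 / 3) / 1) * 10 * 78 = 4160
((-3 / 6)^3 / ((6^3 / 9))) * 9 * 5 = -0.23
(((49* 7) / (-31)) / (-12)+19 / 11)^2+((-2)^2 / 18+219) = 226.24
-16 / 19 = -0.84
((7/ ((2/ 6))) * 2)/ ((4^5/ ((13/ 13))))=21/ 512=0.04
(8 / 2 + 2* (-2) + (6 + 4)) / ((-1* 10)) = -1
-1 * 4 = -4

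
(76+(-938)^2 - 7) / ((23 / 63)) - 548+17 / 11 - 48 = 609629312 / 253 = 2409602.02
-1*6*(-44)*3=792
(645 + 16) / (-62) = -661 / 62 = -10.66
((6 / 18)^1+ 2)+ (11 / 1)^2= 370 / 3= 123.33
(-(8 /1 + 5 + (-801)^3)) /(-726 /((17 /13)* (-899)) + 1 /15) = 117814137837060 /156853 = 751111791.53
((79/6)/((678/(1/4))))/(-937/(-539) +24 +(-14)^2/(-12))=42581/82488192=0.00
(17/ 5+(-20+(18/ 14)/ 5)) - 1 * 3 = -677/ 35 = -19.34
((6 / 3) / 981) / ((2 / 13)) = 13 / 981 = 0.01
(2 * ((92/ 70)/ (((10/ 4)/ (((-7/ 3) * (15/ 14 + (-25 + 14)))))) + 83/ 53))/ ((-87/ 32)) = -24477248/ 2420775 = -10.11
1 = 1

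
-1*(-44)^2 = -1936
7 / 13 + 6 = 85 / 13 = 6.54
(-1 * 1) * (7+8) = -15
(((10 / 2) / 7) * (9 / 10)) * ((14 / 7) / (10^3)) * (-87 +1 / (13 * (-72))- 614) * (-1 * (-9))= -5905233 / 728000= -8.11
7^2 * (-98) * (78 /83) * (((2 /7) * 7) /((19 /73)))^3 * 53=-61780468215648 /569297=-108520628.45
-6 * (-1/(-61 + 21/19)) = -57/569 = -0.10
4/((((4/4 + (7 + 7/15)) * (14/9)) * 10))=27/889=0.03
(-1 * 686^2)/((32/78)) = -1147077.75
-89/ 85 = -1.05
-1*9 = -9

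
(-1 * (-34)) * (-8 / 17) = -16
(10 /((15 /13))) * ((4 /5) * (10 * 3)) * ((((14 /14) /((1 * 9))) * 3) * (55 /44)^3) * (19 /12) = 30875 /144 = 214.41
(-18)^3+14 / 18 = -52481 / 9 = -5831.22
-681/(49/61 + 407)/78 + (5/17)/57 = -3394621/208908648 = -0.02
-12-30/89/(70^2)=-523323/43610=-12.00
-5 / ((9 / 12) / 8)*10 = -1600 / 3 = -533.33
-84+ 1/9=-755/9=-83.89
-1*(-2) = 2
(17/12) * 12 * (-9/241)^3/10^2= -12393/1399752100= -0.00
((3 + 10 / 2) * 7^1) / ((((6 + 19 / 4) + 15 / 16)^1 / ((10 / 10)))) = 896 / 187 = 4.79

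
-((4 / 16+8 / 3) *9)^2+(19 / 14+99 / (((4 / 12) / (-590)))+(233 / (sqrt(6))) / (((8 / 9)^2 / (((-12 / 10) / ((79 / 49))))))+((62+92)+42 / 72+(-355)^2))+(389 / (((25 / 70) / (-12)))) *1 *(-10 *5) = 202870711 / 336 - 924777 *sqrt(6) / 25280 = 603692.27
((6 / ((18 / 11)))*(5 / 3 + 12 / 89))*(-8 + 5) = -5291 / 267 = -19.82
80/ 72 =10/ 9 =1.11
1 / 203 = 0.00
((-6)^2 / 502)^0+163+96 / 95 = 15676 / 95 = 165.01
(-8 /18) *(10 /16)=-5 /18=-0.28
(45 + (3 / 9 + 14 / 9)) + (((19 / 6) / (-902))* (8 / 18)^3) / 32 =92496473 / 1972674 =46.89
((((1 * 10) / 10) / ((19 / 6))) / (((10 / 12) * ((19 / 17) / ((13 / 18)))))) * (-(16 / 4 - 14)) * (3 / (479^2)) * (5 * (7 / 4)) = 23205 / 82828201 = 0.00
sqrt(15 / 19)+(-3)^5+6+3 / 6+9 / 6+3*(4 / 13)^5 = -87250783 / 371293+sqrt(285) / 19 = -234.10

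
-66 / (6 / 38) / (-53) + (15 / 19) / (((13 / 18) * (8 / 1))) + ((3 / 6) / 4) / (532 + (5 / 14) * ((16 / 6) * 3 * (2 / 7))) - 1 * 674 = -1820938213093 / 2734238624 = -665.98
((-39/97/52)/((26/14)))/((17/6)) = -63/42874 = -0.00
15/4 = 3.75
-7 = -7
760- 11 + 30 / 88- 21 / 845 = 27859571 / 37180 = 749.32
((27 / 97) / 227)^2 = 729 / 484836361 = 0.00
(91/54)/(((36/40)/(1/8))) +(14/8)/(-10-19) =9793/56376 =0.17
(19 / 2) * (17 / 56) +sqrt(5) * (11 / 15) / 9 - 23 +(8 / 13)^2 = -19.56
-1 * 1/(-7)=0.14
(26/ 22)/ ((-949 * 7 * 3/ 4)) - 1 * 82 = -1382770/ 16863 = -82.00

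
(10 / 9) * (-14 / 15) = -28 / 27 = -1.04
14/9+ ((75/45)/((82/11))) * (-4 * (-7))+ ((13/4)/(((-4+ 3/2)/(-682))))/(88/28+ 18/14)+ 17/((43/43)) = 415154/1845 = 225.02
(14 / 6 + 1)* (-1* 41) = -136.67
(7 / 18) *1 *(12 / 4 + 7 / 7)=14 / 9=1.56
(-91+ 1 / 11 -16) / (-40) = 147 / 55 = 2.67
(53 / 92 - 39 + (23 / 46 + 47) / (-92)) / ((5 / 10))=-7165 / 92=-77.88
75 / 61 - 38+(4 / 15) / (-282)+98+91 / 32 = 264521261 / 4128480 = 64.07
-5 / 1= -5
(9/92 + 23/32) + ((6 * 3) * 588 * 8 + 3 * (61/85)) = 5297266093/62560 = 84674.97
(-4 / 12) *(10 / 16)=-5 / 24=-0.21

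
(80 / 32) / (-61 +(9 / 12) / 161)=-1610 / 39281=-0.04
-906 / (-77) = 906 / 77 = 11.77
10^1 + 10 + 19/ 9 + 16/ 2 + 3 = 298/ 9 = 33.11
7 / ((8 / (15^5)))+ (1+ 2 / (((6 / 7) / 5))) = 15947179 / 24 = 664465.79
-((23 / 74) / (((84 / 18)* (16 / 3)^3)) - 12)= 50919609 / 4243456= 12.00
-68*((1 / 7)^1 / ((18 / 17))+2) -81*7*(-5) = 169459 / 63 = 2689.83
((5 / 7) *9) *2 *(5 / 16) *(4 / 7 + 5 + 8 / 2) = 15075 / 392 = 38.46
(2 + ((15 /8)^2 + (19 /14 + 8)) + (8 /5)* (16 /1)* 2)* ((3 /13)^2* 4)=1332027 /94640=14.07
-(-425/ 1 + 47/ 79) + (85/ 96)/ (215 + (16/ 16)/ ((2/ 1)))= 693633979/ 1634352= 424.41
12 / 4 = 3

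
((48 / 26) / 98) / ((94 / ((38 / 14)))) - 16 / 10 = -1676014 / 1047865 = -1.60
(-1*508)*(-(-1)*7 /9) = -3556 /9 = -395.11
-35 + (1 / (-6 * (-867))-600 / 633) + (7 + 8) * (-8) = -171171599 / 1097622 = -155.95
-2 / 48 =-1 / 24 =-0.04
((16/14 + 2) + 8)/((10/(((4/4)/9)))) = 0.12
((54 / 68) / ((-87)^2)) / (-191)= -3 / 5461454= -0.00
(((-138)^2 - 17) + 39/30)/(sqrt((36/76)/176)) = 380566 * sqrt(209)/15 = 366785.26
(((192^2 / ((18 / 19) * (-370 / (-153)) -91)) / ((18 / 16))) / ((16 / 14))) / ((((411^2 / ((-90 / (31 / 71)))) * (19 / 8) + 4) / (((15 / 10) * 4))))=105205596160 / 105368742771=1.00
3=3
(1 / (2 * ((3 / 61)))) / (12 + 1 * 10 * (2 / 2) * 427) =61 / 25692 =0.00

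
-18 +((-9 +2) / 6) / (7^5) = -259309 / 14406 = -18.00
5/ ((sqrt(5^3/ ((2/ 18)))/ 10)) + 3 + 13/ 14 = 2 * sqrt(5)/ 3 + 55/ 14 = 5.42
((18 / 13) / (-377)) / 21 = -6 / 34307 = -0.00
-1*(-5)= 5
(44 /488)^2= 121 /14884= 0.01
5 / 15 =1 / 3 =0.33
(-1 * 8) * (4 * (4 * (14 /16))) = -112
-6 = -6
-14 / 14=-1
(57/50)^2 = 3249/2500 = 1.30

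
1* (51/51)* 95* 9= 855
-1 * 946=-946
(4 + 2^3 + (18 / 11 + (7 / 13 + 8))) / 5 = 3171 / 715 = 4.43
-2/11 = -0.18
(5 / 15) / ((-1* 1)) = -1 / 3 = -0.33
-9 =-9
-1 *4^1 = -4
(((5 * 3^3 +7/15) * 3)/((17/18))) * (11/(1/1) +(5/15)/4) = 405384/85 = 4769.22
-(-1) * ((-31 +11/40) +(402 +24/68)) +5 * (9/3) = 262907/680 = 386.63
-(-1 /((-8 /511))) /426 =-0.15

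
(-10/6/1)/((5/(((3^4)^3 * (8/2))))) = -708588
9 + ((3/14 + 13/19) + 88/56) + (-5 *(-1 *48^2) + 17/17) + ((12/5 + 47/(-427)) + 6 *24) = 947497787/81130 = 11678.76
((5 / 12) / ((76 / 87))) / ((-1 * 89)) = -145 / 27056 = -0.01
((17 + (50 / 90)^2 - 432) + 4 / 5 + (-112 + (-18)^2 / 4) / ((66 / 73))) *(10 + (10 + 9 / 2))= -195670573 / 17820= -10980.39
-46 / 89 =-0.52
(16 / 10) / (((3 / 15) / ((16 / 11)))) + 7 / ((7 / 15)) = 293 / 11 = 26.64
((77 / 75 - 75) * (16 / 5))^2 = 7879757824 / 140625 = 56033.83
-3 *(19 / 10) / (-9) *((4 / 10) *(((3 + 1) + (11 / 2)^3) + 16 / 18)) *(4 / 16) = 234289 / 21600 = 10.85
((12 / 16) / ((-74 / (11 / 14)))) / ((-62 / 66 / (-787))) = -857043 / 128464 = -6.67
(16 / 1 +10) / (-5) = -26 / 5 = -5.20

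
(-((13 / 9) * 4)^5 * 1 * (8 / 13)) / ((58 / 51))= -1988759552 / 570807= -3484.12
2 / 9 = 0.22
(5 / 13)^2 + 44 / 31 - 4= -12745 / 5239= -2.43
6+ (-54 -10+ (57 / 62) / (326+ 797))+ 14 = -3063487 / 69626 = -44.00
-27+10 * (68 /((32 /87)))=7287 /4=1821.75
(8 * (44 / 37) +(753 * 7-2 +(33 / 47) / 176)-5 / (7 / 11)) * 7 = 1026555977 / 27824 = 36894.62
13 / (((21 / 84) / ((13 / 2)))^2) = 8788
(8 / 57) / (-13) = -0.01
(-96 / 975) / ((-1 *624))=2 / 12675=0.00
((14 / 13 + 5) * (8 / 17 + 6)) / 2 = 4345 / 221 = 19.66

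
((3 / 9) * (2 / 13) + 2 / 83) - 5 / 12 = -1473 / 4316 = -0.34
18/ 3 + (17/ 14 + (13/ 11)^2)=14587/ 1694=8.61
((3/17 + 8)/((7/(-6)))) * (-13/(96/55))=99385/1904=52.20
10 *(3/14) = 15/7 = 2.14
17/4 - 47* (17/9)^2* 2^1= -107287/324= -331.13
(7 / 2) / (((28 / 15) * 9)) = 5 / 24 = 0.21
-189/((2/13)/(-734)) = 901719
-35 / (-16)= 35 / 16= 2.19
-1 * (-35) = 35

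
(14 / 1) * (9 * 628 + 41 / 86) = 3402791 / 43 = 79134.67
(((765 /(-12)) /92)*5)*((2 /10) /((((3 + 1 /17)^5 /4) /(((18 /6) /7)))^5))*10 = -1787884638030843767054952272479235025 /23993392431552255524550165332958815310560886784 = -0.00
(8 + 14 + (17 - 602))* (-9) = 5067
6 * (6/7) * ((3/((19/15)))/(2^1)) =810/133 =6.09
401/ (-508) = -401/ 508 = -0.79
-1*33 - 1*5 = -38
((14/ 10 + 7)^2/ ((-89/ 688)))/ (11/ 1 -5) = -202272/ 2225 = -90.91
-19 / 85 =-0.22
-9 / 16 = -0.56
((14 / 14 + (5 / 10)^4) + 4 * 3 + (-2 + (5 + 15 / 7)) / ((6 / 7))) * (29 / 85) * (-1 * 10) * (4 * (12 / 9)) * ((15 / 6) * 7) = -309575 / 51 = -6070.10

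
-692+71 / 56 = -38681 / 56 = -690.73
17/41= 0.41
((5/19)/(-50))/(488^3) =-1/22080711680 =-0.00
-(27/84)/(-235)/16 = 9/105280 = 0.00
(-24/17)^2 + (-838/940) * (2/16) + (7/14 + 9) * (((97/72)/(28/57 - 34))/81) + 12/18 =256568438443/100868444640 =2.54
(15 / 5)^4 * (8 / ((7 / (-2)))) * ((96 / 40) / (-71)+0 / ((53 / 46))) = 15552 / 2485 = 6.26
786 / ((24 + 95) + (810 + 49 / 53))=20829 / 24643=0.85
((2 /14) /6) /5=0.00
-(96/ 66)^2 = -256/ 121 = -2.12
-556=-556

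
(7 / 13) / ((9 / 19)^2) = 2527 / 1053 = 2.40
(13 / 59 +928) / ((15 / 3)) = 10953 / 59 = 185.64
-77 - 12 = -89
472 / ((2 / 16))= 3776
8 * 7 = 56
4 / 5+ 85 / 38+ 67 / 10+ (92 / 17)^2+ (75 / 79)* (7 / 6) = 34817323 / 867578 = 40.13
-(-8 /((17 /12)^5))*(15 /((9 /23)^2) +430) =1050992640 /1419857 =740.21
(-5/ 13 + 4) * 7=329/ 13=25.31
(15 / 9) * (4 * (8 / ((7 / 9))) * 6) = 2880 / 7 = 411.43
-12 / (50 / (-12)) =72 / 25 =2.88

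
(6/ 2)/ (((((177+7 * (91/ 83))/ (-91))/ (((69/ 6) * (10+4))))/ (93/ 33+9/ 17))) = -1141854987/ 1433168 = -796.73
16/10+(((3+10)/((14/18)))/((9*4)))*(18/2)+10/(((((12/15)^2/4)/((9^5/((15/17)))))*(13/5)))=2927856767/1820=1608712.51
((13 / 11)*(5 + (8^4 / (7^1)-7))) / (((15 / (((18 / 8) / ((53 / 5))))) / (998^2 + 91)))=9714306.04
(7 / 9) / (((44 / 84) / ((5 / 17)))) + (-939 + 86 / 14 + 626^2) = 390943.58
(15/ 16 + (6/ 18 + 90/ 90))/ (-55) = -109/ 2640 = -0.04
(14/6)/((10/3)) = 7/10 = 0.70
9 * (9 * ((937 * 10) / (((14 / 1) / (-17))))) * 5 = -32256225 / 7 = -4608032.14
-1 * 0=0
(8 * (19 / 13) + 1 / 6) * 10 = 4625 / 39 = 118.59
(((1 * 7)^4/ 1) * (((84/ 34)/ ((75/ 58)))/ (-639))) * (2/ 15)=-3899224/ 4073625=-0.96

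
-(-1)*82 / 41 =2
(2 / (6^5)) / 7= 1 / 27216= 0.00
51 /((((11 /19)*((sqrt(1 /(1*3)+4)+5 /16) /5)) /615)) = -715122000 /35783+762796800*sqrt(39) /35783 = 113141.51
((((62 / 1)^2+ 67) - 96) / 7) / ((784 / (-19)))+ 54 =31981 / 784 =40.79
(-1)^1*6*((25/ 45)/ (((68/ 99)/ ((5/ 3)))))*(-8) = 1100/ 17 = 64.71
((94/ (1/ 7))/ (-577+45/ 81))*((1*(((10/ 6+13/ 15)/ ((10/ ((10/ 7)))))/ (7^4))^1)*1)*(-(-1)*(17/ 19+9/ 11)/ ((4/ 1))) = -25239/ 342550670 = -0.00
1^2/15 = 0.07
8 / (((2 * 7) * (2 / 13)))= 26 / 7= 3.71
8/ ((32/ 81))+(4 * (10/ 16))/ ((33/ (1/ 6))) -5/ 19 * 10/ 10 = 20.00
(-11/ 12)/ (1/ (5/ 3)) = -55/ 36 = -1.53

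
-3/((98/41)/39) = -4797/98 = -48.95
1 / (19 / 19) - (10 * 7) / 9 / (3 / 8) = -19.74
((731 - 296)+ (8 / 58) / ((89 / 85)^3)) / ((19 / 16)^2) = 2277283951360 / 7380320461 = 308.56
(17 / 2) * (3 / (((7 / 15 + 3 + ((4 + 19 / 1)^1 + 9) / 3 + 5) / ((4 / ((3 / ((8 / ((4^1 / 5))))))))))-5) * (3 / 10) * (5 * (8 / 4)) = -42585 / 574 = -74.19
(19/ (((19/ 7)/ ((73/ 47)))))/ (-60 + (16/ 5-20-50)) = -2555/ 29798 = -0.09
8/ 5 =1.60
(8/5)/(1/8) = 64/5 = 12.80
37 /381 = 0.10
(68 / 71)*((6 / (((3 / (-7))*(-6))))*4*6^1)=3808 / 71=53.63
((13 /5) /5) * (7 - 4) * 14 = 546 /25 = 21.84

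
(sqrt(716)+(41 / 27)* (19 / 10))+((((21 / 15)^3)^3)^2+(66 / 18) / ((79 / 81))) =460.28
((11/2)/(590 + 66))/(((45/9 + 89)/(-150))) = -0.01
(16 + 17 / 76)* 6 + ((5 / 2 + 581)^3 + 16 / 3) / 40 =90593272343 / 18240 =4966736.42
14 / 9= 1.56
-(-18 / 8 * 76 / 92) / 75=57 / 2300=0.02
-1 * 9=-9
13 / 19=0.68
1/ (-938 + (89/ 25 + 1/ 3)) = -75/ 70058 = -0.00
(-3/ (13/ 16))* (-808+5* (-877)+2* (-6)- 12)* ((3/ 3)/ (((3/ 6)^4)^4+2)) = 5470420992/ 567983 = 9631.31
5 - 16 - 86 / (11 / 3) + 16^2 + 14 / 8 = 9825 / 44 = 223.30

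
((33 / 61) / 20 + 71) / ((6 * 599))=86653 / 4384680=0.02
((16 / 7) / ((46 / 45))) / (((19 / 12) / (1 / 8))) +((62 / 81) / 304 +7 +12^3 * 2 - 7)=6850948703 / 1982232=3456.18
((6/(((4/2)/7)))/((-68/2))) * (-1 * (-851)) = -17871/34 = -525.62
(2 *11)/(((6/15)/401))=22055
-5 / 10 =-1 / 2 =-0.50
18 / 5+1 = 23 / 5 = 4.60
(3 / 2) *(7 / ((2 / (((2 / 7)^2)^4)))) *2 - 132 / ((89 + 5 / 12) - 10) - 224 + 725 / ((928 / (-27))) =-246.76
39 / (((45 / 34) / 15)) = 442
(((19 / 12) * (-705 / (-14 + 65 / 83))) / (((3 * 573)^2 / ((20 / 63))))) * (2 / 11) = 3705950 / 2246423406381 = 0.00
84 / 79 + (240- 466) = -17770 / 79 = -224.94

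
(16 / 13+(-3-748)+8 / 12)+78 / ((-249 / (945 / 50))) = -12220048 / 16185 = -755.02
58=58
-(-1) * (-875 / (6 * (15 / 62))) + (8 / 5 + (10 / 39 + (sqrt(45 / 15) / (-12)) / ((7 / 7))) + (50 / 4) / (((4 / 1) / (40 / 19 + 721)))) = 1658.64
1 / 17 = 0.06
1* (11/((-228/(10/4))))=-55/456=-0.12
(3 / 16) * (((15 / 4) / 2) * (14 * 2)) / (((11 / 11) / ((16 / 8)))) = 315 / 16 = 19.69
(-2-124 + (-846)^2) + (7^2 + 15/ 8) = 5725127/ 8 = 715640.88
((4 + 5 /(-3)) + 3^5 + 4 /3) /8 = 185 /6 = 30.83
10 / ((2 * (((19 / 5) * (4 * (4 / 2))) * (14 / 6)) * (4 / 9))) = 675 / 4256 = 0.16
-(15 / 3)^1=-5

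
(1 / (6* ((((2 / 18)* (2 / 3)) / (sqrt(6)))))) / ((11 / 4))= 9* sqrt(6) / 11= 2.00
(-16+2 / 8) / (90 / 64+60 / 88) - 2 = -334 / 35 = -9.54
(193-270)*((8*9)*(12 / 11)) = -6048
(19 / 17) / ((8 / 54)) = 513 / 68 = 7.54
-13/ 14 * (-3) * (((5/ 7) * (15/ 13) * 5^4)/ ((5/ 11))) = 309375/ 98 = 3156.89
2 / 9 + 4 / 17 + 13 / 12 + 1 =1555 / 612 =2.54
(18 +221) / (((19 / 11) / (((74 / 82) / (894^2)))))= 0.00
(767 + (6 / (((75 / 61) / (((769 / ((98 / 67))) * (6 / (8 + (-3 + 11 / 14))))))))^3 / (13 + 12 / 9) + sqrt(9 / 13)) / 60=sqrt(13) / 260 + 1986886962397948139803 / 90720177187500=21901268.55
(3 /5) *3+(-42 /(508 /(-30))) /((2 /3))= 7011 /1270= 5.52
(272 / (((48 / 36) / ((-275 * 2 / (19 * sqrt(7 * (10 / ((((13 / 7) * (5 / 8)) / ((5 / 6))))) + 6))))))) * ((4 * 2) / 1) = -448800 * sqrt(85566) / 20843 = -6298.59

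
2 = 2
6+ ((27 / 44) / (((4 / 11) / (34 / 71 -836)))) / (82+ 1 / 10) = -11.17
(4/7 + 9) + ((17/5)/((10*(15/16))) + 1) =28702/2625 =10.93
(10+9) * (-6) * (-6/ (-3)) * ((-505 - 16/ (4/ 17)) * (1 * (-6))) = -783864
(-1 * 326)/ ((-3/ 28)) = 9128/ 3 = 3042.67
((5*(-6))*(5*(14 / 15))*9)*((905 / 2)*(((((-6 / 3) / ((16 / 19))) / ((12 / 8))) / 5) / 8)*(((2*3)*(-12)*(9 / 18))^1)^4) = 37906308720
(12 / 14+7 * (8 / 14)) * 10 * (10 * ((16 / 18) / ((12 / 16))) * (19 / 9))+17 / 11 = 22768117 / 18711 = 1216.83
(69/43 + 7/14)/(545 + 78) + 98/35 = 750997/267890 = 2.80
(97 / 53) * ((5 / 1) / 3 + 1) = 776 / 159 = 4.88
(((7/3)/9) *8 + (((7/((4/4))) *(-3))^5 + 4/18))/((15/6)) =-44108266/27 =-1633639.48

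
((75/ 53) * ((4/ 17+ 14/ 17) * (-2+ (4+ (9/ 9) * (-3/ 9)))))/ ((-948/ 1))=-0.00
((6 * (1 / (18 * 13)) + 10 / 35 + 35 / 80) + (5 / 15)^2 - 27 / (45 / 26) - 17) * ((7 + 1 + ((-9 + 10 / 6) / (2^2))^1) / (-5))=76945459 / 1965600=39.15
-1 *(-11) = 11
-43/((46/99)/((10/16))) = -21285/368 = -57.84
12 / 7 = 1.71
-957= -957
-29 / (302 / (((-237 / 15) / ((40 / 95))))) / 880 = 43529 / 10630400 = 0.00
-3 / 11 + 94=1031 / 11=93.73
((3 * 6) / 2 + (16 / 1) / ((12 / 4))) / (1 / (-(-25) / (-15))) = -215 / 9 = -23.89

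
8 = 8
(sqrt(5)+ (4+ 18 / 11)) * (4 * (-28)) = -6944 / 11-112 * sqrt(5) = -881.71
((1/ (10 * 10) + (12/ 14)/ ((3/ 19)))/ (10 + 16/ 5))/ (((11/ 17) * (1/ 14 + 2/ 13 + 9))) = 280449/ 4063180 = 0.07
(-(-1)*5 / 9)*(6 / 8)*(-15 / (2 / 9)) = -225 / 8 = -28.12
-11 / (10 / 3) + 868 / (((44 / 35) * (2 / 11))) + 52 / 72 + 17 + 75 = 349823 / 90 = 3886.92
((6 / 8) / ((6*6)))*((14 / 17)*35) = 245 / 408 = 0.60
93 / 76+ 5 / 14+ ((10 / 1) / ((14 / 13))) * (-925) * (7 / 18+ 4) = -180487681 / 4788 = -37695.84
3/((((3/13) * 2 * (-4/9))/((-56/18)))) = 45.50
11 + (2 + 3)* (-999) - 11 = -4995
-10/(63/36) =-40/7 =-5.71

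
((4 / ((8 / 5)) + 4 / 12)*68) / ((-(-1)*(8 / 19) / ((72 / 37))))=32946 / 37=890.43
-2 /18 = -1 /9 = -0.11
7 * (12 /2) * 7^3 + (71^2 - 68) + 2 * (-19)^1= 19341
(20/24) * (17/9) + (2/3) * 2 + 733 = 39739/54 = 735.91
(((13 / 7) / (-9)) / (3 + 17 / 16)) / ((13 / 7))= -16 / 585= -0.03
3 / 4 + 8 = 35 / 4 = 8.75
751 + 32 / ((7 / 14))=815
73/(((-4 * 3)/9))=-219/4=-54.75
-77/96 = -0.80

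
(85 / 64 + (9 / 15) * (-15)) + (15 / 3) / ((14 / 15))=-1037 / 448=-2.31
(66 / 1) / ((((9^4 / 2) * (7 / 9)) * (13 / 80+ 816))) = 3520 / 111063393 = 0.00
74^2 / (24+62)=2738 / 43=63.67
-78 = -78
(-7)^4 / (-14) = -343 / 2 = -171.50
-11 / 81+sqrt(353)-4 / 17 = -511 / 1377+sqrt(353) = 18.42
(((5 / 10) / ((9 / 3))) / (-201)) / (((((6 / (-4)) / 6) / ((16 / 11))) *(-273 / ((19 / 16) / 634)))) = -19 / 574026453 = -0.00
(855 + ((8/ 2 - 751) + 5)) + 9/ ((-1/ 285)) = -2452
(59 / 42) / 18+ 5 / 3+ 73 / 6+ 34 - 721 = -508855 / 756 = -673.09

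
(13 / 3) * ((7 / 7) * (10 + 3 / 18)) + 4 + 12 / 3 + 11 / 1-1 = 1117 / 18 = 62.06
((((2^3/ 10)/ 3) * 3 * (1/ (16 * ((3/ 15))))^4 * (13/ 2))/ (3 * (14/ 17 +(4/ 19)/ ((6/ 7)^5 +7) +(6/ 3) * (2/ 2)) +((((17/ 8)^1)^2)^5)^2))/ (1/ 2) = 4632546612736530841600000/ 164651660002453939705649309474003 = 0.00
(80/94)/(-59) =-40/2773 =-0.01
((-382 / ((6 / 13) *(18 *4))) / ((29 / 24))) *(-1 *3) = 2483 / 87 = 28.54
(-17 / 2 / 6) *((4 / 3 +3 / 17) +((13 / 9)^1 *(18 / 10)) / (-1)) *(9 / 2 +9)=417 / 20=20.85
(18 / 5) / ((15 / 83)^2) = 13778 / 125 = 110.22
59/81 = 0.73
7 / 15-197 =-2948 / 15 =-196.53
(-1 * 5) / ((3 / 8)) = -40 / 3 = -13.33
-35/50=-7/10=-0.70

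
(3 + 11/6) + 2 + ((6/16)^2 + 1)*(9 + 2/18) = 4961/288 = 17.23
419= 419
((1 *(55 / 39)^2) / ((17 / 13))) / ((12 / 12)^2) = 3025 / 1989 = 1.52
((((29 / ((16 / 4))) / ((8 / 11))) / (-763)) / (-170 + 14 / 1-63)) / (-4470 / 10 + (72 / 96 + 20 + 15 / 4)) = -319 / 2259151440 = -0.00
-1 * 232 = -232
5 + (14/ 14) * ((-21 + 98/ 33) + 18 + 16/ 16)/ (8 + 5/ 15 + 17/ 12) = 6563/ 1287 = 5.10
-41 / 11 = -3.73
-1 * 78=-78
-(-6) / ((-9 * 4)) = -1 / 6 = -0.17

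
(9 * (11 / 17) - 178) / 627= -2927 / 10659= -0.27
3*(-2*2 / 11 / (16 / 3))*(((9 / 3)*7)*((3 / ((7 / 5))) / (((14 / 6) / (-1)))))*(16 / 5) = 972 / 77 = 12.62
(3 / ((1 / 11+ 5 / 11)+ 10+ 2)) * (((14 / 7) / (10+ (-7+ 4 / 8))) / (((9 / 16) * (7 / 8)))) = 2816 / 10143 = 0.28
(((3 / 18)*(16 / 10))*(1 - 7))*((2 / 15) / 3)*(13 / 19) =-0.05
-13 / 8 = -1.62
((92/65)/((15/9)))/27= 92/2925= 0.03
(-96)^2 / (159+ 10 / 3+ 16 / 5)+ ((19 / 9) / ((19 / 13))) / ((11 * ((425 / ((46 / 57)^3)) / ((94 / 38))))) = 20466291304526968 / 367602970524075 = 55.67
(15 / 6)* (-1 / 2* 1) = -5 / 4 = -1.25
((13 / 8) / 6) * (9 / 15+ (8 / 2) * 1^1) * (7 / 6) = 1.45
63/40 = 1.58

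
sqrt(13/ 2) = sqrt(26)/ 2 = 2.55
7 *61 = 427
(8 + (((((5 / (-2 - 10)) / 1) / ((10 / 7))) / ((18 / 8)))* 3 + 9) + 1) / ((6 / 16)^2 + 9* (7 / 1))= 10144 / 36369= 0.28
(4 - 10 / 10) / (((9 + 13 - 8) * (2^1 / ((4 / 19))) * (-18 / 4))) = -2 / 399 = -0.01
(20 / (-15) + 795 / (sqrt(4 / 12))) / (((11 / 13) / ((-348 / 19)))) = 6032 / 209 - 3596580 * sqrt(3) / 209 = -29777.16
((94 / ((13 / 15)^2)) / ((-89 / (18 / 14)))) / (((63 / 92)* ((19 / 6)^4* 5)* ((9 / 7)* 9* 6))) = -1037760 / 13721107127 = -0.00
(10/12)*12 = 10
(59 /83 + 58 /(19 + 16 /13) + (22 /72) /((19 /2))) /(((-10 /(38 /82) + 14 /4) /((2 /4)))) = -0.10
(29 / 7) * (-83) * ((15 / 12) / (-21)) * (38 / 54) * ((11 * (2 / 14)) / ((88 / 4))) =228665 / 222264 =1.03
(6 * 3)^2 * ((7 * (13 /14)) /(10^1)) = 1053 /5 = 210.60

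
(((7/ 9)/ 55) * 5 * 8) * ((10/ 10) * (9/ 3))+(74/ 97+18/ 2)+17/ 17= 39884/ 3201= 12.46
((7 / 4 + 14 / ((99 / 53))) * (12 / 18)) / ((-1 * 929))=-3661 / 551826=-0.01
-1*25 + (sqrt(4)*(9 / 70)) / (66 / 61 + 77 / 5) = -879176 / 35189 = -24.98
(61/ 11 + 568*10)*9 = 562869/ 11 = 51169.91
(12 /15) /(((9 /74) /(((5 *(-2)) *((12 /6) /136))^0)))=296 /45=6.58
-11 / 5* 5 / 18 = -11 / 18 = -0.61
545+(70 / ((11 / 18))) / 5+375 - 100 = 842.91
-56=-56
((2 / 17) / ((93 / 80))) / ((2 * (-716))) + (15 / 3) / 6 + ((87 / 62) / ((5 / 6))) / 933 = 734965321 / 880126890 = 0.84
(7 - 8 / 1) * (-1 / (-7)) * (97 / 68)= -97 / 476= -0.20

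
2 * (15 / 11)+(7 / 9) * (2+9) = 1117 / 99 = 11.28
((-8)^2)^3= 262144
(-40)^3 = -64000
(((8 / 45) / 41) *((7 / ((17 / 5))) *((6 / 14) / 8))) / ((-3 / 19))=-19 / 6273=-0.00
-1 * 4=-4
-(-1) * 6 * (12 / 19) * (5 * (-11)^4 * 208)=1096318080 / 19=57700951.58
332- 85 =247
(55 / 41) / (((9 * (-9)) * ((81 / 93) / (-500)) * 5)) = 170500 / 89667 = 1.90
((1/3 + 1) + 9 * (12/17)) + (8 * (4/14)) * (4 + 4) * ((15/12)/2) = 6824/357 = 19.11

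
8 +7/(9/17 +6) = 1007/111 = 9.07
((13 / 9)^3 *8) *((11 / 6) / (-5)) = -96668 / 10935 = -8.84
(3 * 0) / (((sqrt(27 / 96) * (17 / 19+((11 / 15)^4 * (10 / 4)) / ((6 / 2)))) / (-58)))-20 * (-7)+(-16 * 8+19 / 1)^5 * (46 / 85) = -8326670674.75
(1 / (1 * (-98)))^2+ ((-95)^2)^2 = 782251802501 / 9604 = 81450625.00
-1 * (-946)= 946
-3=-3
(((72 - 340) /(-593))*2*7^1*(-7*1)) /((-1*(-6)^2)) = 6566 /5337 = 1.23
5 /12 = 0.42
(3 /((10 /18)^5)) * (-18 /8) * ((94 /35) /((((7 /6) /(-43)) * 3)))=3222126783 /765625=4208.49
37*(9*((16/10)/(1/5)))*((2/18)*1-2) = -5032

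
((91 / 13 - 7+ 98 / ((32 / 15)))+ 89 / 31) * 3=72627 / 496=146.43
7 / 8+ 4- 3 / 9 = 109 / 24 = 4.54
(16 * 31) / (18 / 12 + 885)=992 / 1773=0.56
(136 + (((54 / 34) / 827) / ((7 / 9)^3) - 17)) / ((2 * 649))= 26084813 / 284511983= 0.09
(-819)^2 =670761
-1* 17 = -17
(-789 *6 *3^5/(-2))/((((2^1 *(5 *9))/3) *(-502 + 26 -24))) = -38.35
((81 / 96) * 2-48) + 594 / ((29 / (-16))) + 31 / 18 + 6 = -366.31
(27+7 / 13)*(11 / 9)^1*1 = 3938 / 117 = 33.66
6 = 6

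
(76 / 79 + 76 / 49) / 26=0.10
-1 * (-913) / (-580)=-913 / 580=-1.57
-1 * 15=-15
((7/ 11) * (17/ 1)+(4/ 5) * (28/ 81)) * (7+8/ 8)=395416/ 4455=88.76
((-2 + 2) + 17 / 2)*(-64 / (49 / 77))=-5984 / 7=-854.86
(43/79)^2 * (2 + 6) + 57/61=1258049/380701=3.30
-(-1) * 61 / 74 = 61 / 74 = 0.82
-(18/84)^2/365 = -0.00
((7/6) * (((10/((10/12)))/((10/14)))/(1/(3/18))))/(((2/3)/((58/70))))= 203/50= 4.06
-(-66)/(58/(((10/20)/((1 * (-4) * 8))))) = -33/1856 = -0.02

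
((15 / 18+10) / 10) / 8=13 / 96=0.14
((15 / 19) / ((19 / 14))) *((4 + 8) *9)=22680 / 361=62.83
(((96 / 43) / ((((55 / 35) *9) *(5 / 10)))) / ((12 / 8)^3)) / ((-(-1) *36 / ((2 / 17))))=1792 / 5861889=0.00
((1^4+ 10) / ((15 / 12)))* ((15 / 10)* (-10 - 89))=-6534 / 5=-1306.80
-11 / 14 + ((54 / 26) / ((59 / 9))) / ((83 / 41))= -560789 / 891254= -0.63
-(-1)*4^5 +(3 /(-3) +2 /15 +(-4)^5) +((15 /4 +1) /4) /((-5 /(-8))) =31 /30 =1.03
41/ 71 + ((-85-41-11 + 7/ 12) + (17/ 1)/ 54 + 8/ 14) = -134.95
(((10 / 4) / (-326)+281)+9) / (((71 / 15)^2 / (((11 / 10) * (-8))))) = -93592125 / 821683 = -113.90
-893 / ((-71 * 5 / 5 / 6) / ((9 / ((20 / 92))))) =1109106 / 355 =3124.24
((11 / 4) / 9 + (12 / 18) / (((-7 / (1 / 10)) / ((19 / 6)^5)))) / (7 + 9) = -2226619 / 13063680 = -0.17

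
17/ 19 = 0.89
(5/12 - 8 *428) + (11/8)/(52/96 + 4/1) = -4477651/1308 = -3423.28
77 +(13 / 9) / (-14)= 9689 / 126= 76.90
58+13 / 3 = 62.33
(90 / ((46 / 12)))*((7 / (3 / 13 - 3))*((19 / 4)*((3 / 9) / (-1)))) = 8645 / 92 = 93.97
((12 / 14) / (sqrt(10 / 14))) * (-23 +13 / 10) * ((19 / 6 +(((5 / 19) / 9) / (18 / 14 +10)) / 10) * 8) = -10609936 * sqrt(35) / 112575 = -557.58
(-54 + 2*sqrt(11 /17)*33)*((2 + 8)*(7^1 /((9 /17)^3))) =-687820 /27 + 445060*sqrt(187) /243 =-429.12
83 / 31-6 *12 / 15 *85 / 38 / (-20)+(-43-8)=-47.79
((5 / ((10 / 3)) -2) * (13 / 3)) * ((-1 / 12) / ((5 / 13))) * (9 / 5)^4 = 123201 / 25000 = 4.93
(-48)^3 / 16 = -6912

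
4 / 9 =0.44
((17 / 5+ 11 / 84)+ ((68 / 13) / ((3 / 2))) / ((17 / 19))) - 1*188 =-985921 / 5460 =-180.57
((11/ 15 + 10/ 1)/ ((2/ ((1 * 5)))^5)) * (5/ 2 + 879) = 177401875/ 192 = 923968.10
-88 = -88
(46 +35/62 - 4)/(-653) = -2639/40486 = -0.07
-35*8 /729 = -280 /729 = -0.38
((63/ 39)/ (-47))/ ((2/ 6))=-0.10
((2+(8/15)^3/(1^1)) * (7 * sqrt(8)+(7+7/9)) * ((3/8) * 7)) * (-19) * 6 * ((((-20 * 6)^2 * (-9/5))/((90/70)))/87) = 1514446528/1305+1514446528 * sqrt(2)/725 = 4114634.48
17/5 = 3.40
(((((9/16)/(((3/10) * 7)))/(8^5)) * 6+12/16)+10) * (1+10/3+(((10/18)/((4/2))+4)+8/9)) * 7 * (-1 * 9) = -1686609423/262144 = -6433.90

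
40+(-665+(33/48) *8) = -619.50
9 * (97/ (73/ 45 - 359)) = -39285/ 16082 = -2.44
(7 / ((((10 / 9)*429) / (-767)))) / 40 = -1239 / 4400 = -0.28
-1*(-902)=902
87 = 87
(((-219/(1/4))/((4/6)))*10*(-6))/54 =1460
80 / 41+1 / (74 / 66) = 4313 / 1517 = 2.84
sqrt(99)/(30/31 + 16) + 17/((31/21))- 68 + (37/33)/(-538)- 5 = -33840271/550374 + 93*sqrt(11)/526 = -60.90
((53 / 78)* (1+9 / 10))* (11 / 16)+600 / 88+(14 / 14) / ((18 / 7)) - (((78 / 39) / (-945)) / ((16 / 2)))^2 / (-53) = 3506336706857 / 433167134400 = 8.09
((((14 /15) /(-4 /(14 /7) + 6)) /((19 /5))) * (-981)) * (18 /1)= -20601 /19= -1084.26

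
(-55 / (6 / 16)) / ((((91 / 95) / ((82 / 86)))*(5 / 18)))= -2056560 / 3913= -525.57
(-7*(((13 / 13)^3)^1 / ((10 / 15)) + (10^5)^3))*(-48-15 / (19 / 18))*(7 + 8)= 6532105263157904535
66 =66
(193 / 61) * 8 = 25.31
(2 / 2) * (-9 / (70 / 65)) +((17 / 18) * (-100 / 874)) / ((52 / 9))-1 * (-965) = 152168291 / 159068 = 956.62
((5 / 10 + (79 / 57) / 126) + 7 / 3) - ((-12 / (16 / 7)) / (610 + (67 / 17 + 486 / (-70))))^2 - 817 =-677968126939746607 / 832725352376064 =-814.16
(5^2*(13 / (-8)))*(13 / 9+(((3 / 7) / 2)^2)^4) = -6235227952525 / 106256812032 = -58.68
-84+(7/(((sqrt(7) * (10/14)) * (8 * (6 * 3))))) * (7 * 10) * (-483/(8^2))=-84- 7889 * sqrt(7)/1536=-97.59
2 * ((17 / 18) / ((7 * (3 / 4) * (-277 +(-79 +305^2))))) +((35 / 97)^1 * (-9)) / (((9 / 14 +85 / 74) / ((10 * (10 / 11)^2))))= -178614412332397 / 11922885652986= -14.98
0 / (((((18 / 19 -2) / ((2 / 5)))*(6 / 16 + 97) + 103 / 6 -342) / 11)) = 0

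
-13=-13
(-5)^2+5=30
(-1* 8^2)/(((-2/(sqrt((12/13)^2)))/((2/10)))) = 384/65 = 5.91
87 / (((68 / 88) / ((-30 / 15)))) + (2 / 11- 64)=-54042 / 187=-288.99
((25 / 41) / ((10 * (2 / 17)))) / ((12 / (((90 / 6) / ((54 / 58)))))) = 12325 / 17712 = 0.70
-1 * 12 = -12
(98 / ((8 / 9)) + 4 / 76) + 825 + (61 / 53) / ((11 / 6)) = 41469205 / 44308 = 935.93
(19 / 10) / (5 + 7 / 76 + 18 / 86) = 31046 / 86625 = 0.36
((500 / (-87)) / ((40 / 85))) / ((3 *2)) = -2.04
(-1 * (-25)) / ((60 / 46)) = 115 / 6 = 19.17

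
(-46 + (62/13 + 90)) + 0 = 634/13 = 48.77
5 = 5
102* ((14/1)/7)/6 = 34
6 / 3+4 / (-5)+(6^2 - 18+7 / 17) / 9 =2483 / 765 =3.25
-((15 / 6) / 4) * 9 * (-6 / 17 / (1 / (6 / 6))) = 135 / 68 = 1.99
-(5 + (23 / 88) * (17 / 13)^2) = -81007 / 14872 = -5.45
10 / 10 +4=5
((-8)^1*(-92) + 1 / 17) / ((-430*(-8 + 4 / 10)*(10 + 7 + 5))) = 291 / 28424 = 0.01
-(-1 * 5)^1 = 5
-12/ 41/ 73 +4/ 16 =2945/ 11972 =0.25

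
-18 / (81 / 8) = -1.78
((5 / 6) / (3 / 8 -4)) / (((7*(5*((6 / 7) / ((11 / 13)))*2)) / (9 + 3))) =-44 / 1131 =-0.04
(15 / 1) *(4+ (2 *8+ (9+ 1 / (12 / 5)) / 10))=2513 / 8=314.12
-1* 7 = -7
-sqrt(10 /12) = -sqrt(30) /6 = -0.91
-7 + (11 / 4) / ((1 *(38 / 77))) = -217 / 152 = -1.43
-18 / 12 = -3 / 2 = -1.50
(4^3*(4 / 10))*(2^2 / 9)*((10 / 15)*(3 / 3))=1024 / 135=7.59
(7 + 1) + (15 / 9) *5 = 49 / 3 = 16.33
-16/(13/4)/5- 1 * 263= -17159/65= -263.98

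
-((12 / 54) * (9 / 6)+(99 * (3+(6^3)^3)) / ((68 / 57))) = -170605366439 / 204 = -836300815.88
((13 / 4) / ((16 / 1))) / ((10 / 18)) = 117 / 320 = 0.37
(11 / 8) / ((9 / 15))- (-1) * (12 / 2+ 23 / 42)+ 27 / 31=9.71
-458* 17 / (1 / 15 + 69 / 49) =-2861355 / 542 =-5279.25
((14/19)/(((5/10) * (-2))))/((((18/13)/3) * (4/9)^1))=-273/76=-3.59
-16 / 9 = -1.78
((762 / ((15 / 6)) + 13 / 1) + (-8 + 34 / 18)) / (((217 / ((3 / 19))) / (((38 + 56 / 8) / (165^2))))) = 14026 / 37416225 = 0.00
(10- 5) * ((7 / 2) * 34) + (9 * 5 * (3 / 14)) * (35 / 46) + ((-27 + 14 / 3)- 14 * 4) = 144625 / 276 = 524.00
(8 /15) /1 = 8 /15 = 0.53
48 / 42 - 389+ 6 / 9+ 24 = -7627 / 21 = -363.19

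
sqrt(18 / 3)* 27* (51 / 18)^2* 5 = 4335* sqrt(6) / 4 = 2654.63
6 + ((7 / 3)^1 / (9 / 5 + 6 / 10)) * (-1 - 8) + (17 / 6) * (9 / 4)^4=35771 / 512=69.87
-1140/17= -67.06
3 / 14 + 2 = 31 / 14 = 2.21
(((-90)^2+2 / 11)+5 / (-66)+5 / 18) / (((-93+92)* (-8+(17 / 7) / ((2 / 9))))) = -11227132 / 4059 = -2765.98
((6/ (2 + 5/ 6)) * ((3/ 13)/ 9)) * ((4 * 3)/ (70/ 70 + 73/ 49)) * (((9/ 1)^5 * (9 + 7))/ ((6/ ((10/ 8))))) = 694416240/ 13481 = 51510.74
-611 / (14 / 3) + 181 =701 / 14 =50.07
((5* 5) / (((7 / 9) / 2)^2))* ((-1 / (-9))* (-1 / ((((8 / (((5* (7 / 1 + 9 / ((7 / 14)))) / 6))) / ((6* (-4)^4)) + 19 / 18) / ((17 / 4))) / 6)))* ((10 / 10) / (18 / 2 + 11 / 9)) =-1858950000 / 42836143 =-43.40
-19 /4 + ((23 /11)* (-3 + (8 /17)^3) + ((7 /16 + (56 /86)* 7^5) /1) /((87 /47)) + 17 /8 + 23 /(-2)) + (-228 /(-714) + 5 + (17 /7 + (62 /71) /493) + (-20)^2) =10128688131189203 /1607694510576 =6300.13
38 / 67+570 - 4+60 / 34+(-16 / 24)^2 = 5830526 / 10251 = 568.78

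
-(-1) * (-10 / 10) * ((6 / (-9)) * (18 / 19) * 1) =12 / 19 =0.63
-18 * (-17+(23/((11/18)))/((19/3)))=41598/209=199.03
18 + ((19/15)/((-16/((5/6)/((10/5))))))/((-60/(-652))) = 152423/8640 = 17.64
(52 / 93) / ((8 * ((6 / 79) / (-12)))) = -11.04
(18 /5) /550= 9 /1375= 0.01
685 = 685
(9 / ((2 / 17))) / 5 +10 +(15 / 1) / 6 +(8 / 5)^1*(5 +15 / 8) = 194 / 5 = 38.80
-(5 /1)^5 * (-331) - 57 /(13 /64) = 13443227 /13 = 1034094.38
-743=-743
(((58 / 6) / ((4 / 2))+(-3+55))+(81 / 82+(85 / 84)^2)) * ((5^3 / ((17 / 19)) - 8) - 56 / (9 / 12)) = 49521794941 / 14754096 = 3356.48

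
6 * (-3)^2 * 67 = 3618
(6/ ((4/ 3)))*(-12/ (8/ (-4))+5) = 99/ 2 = 49.50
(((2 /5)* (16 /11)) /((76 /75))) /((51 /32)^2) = 40960 /181203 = 0.23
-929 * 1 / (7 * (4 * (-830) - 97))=929 / 23919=0.04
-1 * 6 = -6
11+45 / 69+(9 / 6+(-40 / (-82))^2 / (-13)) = 13202665 / 1005238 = 13.13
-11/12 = -0.92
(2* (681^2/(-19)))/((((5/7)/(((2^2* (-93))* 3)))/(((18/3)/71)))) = 6445487.20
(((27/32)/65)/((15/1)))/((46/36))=81/119600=0.00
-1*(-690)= 690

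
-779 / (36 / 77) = -59983 / 36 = -1666.19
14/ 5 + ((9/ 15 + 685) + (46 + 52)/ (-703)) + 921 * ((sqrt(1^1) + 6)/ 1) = 25080441/ 3515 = 7135.26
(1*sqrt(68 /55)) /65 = 2*sqrt(935) /3575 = 0.02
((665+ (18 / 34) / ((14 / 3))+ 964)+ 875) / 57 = 595979 / 13566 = 43.93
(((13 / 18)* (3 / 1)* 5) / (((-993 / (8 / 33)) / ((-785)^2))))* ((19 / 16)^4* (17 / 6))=-88739299338625 / 9663971328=-9182.49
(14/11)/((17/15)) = 210/187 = 1.12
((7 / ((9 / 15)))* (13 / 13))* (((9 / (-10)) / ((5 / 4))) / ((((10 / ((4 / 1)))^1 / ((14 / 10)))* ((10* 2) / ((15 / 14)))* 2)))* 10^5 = -12600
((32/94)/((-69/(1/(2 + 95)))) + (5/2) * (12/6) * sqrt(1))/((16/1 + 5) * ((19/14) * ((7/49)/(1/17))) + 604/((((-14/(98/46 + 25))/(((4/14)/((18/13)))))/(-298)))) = 154138222/2220991594805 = 0.00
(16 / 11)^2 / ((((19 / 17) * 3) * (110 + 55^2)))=0.00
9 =9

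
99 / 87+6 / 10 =252 / 145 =1.74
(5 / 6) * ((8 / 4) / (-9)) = -0.19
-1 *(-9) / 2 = 9 / 2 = 4.50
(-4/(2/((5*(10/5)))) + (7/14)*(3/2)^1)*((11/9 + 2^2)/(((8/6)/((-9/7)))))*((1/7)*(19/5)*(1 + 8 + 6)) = 88407/112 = 789.35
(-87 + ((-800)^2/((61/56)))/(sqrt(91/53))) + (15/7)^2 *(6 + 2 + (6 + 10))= 1137/49 + 5120000 *sqrt(4823)/793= 448412.67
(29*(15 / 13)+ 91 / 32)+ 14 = 20927 / 416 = 50.31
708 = 708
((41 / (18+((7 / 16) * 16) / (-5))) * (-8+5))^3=-406.81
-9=-9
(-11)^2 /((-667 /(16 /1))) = -2.90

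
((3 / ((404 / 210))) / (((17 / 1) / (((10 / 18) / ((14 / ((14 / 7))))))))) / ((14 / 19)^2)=0.01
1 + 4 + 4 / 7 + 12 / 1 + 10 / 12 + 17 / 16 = 6541 / 336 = 19.47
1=1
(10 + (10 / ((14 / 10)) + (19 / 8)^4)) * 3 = 4211301 / 28672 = 146.88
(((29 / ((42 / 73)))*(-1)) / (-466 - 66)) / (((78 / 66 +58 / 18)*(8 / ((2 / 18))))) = 23287 / 77935872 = 0.00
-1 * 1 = -1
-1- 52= -53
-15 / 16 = -0.94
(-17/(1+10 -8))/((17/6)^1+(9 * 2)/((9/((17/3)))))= -2/5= -0.40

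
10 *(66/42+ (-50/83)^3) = 54146570/4002509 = 13.53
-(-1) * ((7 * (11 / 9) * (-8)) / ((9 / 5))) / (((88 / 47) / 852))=-467180 / 27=-17302.96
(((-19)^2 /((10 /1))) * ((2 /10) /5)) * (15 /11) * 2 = 1083 /275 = 3.94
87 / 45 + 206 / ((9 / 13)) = 13477 / 45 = 299.49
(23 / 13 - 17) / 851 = -198 / 11063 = -0.02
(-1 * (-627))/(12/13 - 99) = -2717/425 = -6.39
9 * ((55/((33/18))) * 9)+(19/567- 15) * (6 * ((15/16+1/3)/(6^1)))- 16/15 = 163970509/68040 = 2409.91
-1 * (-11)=11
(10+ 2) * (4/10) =24/5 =4.80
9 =9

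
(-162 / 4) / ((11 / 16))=-648 / 11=-58.91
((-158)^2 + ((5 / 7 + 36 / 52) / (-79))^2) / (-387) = -1290182499428 / 20000826027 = -64.51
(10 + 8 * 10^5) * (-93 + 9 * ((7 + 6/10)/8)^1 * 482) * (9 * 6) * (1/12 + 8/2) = 1421131443921/2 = 710565721960.50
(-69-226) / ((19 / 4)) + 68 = 112 / 19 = 5.89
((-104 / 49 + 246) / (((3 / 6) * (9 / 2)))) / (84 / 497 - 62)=-339380 / 193599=-1.75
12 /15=4 /5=0.80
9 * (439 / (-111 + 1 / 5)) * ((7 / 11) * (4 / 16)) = -138285 / 24376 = -5.67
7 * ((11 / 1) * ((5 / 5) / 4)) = 77 / 4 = 19.25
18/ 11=1.64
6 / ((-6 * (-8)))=1 / 8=0.12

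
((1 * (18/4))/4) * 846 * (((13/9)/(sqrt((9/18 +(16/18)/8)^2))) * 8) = 197964/11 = 17996.73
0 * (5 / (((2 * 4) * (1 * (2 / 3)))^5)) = 0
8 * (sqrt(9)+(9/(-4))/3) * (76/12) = 114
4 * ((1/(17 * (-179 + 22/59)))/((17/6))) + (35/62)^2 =1241875457/3902647908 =0.32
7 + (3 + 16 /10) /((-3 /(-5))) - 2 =38 /3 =12.67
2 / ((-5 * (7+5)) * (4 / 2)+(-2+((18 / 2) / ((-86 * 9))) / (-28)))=-4816 / 293775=-0.02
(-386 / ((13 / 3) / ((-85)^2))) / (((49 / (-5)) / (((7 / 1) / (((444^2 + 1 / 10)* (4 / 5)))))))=2.91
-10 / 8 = -5 / 4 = -1.25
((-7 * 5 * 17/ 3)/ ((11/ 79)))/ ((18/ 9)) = -47005/ 66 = -712.20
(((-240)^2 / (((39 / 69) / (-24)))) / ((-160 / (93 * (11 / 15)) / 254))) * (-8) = -27539094528 / 13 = -2118391886.77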